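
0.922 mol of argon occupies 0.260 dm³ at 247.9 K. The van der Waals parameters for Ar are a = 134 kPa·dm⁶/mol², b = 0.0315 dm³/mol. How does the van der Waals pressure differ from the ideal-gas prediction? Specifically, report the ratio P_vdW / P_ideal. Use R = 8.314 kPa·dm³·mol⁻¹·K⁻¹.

P_vdW / P_ideal ≈ 0.8952

Ideal: P_ideal = nRT/V = (0.922)(8.314)(247.9)/0.260 = 7308.77 kPa
vdW: P = nRT/(V − nb) − a n²/V² = 1900.28/0.230957 − 113.911/0.0676000 = 8227.85 − 1685.07 = 6542.78 kPa
Ratio = 6542.78/7308.77 = 0.8952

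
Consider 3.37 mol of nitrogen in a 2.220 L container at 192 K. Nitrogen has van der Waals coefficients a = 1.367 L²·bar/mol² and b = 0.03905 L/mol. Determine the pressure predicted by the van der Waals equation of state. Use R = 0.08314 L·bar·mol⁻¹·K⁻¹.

P = nRT/(V − nb) − a n²/V²
nRT/(V − nb) = (3.37)(0.08314)(192)/(2.220 − 3.37×0.03905) = 53.795/2.0884 = 25.759 bar
a n²/V² = (1.367)(3.37)²/(2.220)² = 3.1501 bar
P = 25.759 − 3.1501 = 22.61 bar

P ≈ 22.61 bar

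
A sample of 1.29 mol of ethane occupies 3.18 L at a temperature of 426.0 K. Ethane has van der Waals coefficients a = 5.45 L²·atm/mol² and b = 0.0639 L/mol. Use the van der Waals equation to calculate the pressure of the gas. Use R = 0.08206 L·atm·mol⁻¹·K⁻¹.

P ≈ 13.66 atm

P = nRT/(V − nb) − a n²/V²
nRT/(V − nb) = (1.29)(0.08206)(426.0)/(3.18 − 1.29×0.0639) = 45.095/3.0976 = 14.558 atm
a n²/V² = (5.45)(1.29)²/(3.18)² = 0.89685 atm
P = 14.558 − 0.89685 = 13.66 atm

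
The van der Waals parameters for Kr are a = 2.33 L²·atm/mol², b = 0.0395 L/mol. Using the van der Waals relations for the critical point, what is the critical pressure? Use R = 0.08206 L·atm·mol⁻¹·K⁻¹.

For a van der Waals gas, P_c = a/(27b²).
P_c = 2.33/(27×(0.0395)²) = 2.33/0.042127 = 55.31 atm

P_c ≈ 55.31 atm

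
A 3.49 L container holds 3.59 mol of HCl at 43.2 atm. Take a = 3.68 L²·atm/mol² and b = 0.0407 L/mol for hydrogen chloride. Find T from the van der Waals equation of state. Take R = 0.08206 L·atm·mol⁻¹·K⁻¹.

T ≈ 534.6 K

T = (P + a n²/V²)(V − nb)/(nR)
P + a n²/V² = 43.2 + (3.68)(3.59)²/(3.49)² = 47.094 atm
V − nb = 3.49 − (3.59)(0.0407) = 3.3439 L
T = (47.094)(3.3439)/((3.59)(0.08206)) = 534.6 K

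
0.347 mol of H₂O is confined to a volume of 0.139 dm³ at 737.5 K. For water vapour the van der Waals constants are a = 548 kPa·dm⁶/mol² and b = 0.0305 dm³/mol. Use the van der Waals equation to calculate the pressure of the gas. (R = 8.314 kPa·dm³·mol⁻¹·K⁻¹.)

P = nRT/(V − nb) − a n²/V²
nRT/(V − nb) = (0.347)(8.314)(737.5)/(0.139 − 0.347×0.0305) = 2127.7/0.12842 = 16568 kPa
a n²/V² = (548)(0.347)²/(0.139)² = 3415.2 kPa
P = 16568 − 3415.2 = 13153 kPa

P ≈ 13153 kPa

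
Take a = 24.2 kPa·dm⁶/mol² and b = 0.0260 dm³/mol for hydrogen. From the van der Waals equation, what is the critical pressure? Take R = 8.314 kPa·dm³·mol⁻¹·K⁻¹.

P_c ≈ 1326 kPa

For a van der Waals gas, P_c = a/(27b²).
P_c = 24.2/(27×(0.0260)²) = 24.2/0.018252 = 1326 kPa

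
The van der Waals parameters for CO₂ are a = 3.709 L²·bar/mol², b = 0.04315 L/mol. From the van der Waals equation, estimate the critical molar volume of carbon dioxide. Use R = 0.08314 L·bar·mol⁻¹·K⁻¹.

For a van der Waals gas, V_m,c = 3b.
V_m,c = 3×0.04315 = 0.1295 L/mol

V_m,c ≈ 0.1295 L/mol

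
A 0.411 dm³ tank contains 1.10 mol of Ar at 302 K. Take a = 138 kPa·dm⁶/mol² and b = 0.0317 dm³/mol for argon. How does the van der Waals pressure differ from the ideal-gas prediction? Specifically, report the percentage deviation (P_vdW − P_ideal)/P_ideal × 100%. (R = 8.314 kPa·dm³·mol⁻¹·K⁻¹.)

Ideal: P_ideal = nRT/V = (1.10)(8.314)(302)/0.411 = 6719.98 kPa
vdW: P = nRT/(V − nb) − a n²/V² = 2761.91/0.376130 − 166.980/0.168921 = 7342.97 − 988.509 = 6354.46 kPa
% deviation = (6354.46 − 6719.98)/6719.98 × 100% = -5.44%

-5.44 %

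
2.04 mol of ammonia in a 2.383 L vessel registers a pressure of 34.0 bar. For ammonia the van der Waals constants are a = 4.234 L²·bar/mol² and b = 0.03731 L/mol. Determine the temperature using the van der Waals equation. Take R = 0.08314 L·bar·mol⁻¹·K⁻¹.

T ≈ 504.7 K

T = (P + a n²/V²)(V − nb)/(nR)
P + a n²/V² = 34.0 + (4.234)(2.04)²/(2.383)² = 37.103 bar
V − nb = 2.383 − (2.04)(0.03731) = 2.3069 L
T = (37.103)(2.3069)/((2.04)(0.08314)) = 504.7 K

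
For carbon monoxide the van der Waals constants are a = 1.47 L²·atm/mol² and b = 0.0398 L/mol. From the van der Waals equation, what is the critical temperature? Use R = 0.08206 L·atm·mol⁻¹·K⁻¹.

For a van der Waals gas, T_c = 8a/(27Rb).
T_c = 8×1.47/(27×0.08206×0.0398) = 11.760/0.088182 = 133.4 K

T_c ≈ 133.4 K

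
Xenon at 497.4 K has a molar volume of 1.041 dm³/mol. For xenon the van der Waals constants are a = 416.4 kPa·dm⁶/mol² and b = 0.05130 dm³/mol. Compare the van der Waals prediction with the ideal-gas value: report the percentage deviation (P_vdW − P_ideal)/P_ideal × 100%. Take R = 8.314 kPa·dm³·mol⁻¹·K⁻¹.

-4.49 %

Ideal: P_ideal = RT/V_m = (8.314)(497.4)/1.041 = 3972.51 kPa
vdW: P = RT/(V_m − b) − a/V_m² = 4135.38/0.989700 − 416.4/1.08368 = 4178.42 − 384.246 = 3794.17 kPa
% deviation = (3794.17 − 3972.51)/3972.51 × 100% = -4.49%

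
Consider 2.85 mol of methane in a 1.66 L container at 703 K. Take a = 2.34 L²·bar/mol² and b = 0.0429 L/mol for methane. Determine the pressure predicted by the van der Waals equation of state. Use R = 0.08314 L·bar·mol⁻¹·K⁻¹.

P ≈ 101.4 bar

P = nRT/(V − nb) − a n²/V²
nRT/(V − nb) = (2.85)(0.08314)(703)/(1.66 − 2.85×0.0429) = 166.58/1.5377 = 108.33 bar
a n²/V² = (2.34)(2.85)²/(1.66)² = 6.8975 bar
P = 108.33 − 6.8975 = 101.4 bar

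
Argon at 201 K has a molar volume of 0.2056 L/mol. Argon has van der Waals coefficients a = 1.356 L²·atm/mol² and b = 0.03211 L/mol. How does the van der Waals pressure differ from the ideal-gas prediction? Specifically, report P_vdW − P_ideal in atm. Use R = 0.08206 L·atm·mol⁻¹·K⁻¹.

ΔP ≈ -17.23 atm

Ideal: P_ideal = RT/V_m = (0.08206)(201)/0.2056 = 80.2240 atm
vdW: P = RT/(V_m − b) − a/V_m² = 16.4941/0.173490 − 1.356/0.0422714 = 95.0723 − 32.0784 = 62.9939 atm
ΔP = 62.9939 − 80.2240 = -17.23 atm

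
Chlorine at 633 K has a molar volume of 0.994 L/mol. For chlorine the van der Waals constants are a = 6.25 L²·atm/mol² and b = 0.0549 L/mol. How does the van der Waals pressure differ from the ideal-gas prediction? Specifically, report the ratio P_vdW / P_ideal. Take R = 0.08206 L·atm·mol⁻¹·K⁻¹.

P_vdW / P_ideal ≈ 0.9374

Ideal: P_ideal = RT/V_m = (0.08206)(633)/0.994 = 52.2575 atm
vdW: P = RT/(V_m − b) − a/V_m² = 51.9440/0.939100 − 6.25/0.988036 = 55.3125 − 6.32568 = 48.9868 atm
Ratio = 48.9868/52.2575 = 0.9374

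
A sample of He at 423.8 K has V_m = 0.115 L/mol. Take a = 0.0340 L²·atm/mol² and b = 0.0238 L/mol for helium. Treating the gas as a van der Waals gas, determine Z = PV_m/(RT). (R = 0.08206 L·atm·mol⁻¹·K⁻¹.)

Z ≈ 1.252

P = RT/(V_m − b) − a/V_m² = (0.08206)(423.8)/(0.115 − 0.0238) − 0.0340/(0.115)²
  = 34.777/0.091200 − 2.5709 = 381.33 − 2.5709 = 378.76 atm
Z = PV_m/(RT) = (378.76)(0.115)/((0.08206)(423.8)) = 43.557/34.777 = 1.252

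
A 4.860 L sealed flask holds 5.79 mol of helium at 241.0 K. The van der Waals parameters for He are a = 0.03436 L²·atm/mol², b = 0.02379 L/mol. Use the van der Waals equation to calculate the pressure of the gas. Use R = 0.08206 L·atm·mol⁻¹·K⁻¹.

P ≈ 24.20 atm

P = nRT/(V − nb) − a n²/V²
nRT/(V − nb) = (5.79)(0.08206)(241.0)/(4.860 − 5.79×0.02379) = 114.51/4.7223 = 24.249 atm
a n²/V² = (0.03436)(5.79)²/(4.860)² = 0.048768 atm
P = 24.249 − 0.048768 = 24.20 atm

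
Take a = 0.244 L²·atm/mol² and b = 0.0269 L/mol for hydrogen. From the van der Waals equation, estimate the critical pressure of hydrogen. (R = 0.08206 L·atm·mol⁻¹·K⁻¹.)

P_c ≈ 12.49 atm

For a van der Waals gas, P_c = a/(27b²).
P_c = 0.244/(27×(0.0269)²) = 0.244/0.019537 = 12.49 atm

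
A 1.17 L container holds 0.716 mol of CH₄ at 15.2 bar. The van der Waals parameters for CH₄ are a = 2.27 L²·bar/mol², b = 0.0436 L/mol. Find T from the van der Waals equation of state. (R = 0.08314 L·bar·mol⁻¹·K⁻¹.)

T = (P + a n²/V²)(V − nb)/(nR)
P + a n²/V² = 15.2 + (2.27)(0.716)²/(1.17)² = 16.050 bar
V − nb = 1.17 − (0.716)(0.0436) = 1.1388 L
T = (16.050)(1.1388)/((0.716)(0.08314)) = 307.0 K

T ≈ 307.0 K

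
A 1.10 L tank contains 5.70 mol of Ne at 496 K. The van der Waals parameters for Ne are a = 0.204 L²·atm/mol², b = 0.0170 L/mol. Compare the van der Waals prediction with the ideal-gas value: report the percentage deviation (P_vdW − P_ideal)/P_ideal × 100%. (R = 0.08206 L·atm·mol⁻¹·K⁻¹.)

7.06 %

Ideal: P_ideal = nRT/V = (5.70)(0.08206)(496)/1.10 = 210.909 atm
vdW: P = nRT/(V − nb) − a n²/V² = 232.000/1.00310 − 6.62796/1.21000 = 231.283 − 5.47765 = 225.805 atm
% deviation = (225.805 − 210.909)/210.909 × 100% = 7.06%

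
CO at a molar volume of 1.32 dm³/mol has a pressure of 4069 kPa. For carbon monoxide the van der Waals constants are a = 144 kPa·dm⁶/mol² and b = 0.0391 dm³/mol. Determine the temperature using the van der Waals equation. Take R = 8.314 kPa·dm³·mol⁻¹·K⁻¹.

T = (P + a/V_m²)(V_m − b)/R
P + a/V_m² = 4069 + 144/(1.32)² = 4151.6 kPa
V_m − b = 1.32 − 0.0391 = 1.2809 dm³/mol
T = (4151.6)(1.2809)/8.314 = 639.6 K

T ≈ 639.6 K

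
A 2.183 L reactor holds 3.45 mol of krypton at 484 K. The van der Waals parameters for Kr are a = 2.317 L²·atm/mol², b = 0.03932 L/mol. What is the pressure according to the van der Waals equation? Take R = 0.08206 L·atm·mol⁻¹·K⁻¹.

P = nRT/(V − nb) − a n²/V²
nRT/(V − nb) = (3.45)(0.08206)(484)/(2.183 − 3.45×0.03932) = 137.02/2.0473 = 66.927 atm
a n²/V² = (2.317)(3.45)²/(2.183)² = 5.7870 atm
P = 66.927 − 5.7870 = 61.14 atm

P ≈ 61.14 atm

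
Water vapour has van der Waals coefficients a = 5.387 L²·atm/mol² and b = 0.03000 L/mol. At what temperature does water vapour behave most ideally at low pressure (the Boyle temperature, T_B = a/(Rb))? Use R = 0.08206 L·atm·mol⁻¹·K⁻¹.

For a van der Waals gas the second virial coefficient B₂ = b − a/(RT) vanishes at T_B = a/(Rb).
T_B = 5.387/(0.08206×0.03000) = 5.387/0.0024618 = 2188 K

T_B ≈ 2188 K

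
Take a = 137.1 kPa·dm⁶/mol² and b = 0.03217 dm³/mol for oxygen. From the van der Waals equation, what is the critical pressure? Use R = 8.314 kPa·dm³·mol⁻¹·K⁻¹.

For a van der Waals gas, P_c = a/(27b²).
P_c = 137.1/(27×(0.03217)²) = 137.1/0.027943 = 4906 kPa

P_c ≈ 4906 kPa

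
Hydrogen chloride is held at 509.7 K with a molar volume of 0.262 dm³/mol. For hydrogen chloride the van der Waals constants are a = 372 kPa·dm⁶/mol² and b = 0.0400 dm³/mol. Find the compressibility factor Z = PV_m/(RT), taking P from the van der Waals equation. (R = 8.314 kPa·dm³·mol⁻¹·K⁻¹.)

P = RT/(V_m − b) − a/V_m² = (8.314)(509.7)/(0.262 − 0.0400) − 372/(0.262)²
  = 4237.6/0.22200 − 5419.3 = 19088 − 5419.3 = 13669 kPa
Z = PV_m/(RT) = (13669)(0.262)/((8.314)(509.7)) = 3581.3/4237.6 = 0.8451

Z ≈ 0.8451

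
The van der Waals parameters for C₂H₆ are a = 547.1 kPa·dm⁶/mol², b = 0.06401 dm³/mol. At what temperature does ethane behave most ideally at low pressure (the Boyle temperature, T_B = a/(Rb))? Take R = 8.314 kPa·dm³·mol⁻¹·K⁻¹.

T_B ≈ 1028 K

For a van der Waals gas the second virial coefficient B₂ = b − a/(RT) vanishes at T_B = a/(Rb).
T_B = 547.1/(8.314×0.06401) = 547.1/0.53218 = 1028 K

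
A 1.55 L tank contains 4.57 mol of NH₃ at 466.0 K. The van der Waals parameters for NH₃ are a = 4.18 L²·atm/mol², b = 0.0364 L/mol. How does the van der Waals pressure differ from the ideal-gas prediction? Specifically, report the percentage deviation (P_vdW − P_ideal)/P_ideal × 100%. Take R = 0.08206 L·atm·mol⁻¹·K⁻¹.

Ideal: P_ideal = nRT/V = (4.57)(0.08206)(466.0)/1.55 = 112.746 atm
vdW: P = nRT/(V − nb) − a n²/V² = 174.757/1.38365 − 87.2989/2.40250 = 126.301 − 36.3367 = 89.964 atm
% deviation = (89.964 − 112.746)/112.746 × 100% = -20.21%

-20.21 %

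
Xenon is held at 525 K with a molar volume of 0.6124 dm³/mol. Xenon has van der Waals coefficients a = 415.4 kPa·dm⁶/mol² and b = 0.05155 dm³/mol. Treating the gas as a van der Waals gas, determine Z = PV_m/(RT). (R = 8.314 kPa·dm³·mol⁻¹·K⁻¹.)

Z ≈ 0.9365

P = RT/(V_m − b) − a/V_m² = (8.314)(525)/(0.6124 − 0.05155) − 415.4/(0.6124)²
  = 4364.9/0.56085 − 1107.6 = 7782.7 − 1107.6 = 6675.1 kPa
Z = PV_m/(RT) = (6675.1)(0.6124)/((8.314)(525)) = 4087.8/4364.9 = 0.9365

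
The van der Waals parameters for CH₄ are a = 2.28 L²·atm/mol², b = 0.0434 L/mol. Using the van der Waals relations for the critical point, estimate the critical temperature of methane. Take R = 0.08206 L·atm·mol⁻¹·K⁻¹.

For a van der Waals gas, T_c = 8a/(27Rb).
T_c = 8×2.28/(27×0.08206×0.0434) = 18.240/0.096158 = 189.7 K

T_c ≈ 189.7 K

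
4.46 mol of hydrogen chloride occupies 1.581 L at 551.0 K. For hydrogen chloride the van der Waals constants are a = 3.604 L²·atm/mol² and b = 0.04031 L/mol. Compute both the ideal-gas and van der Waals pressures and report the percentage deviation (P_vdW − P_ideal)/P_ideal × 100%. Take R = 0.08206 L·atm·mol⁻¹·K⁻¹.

-9.66 %

Ideal: P_ideal = nRT/V = (4.46)(0.08206)(551.0)/1.581 = 127.552 atm
vdW: P = nRT/(V − nb) − a n²/V² = 201.659/1.40122 − 71.6893/2.49956 = 143.917 − 28.6808 = 115.236 atm
% deviation = (115.236 − 127.552)/127.552 × 100% = -9.66%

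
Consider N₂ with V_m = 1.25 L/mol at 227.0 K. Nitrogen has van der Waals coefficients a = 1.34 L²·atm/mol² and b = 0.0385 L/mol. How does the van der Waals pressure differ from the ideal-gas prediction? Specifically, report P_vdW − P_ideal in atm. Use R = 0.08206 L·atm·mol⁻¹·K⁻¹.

ΔP ≈ -0.384 atm

Ideal: P_ideal = RT/V_m = (0.08206)(227.0)/1.25 = 14.9021 atm
vdW: P = RT/(V_m − b) − a/V_m² = 18.6276/1.21150 − 1.34/1.56250 = 15.3757 − 0.857600 = 14.5181 atm
ΔP = 14.5181 − 14.9021 = -0.384 atm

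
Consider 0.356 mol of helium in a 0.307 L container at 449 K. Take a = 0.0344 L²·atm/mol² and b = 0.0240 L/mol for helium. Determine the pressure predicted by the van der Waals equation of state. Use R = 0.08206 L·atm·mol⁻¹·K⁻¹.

P ≈ 43.90 atm

P = nRT/(V − nb) − a n²/V²
nRT/(V − nb) = (0.356)(0.08206)(449)/(0.307 − 0.356×0.0240) = 13.117/0.29846 = 43.949 atm
a n²/V² = (0.0344)(0.356)²/(0.307)² = 0.046257 atm
P = 43.949 − 0.046257 = 43.90 atm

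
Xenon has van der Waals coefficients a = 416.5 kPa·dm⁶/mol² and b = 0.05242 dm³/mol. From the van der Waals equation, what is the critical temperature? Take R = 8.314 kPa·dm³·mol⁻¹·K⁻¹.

T_c ≈ 283.2 K

For a van der Waals gas, T_c = 8a/(27Rb).
T_c = 8×416.5/(27×8.314×0.05242) = 3332.0/11.767 = 283.2 K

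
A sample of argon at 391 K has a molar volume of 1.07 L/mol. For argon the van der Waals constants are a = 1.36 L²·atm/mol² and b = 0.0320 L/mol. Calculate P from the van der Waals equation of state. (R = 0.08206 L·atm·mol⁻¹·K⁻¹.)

P ≈ 29.72 atm

P = RT/(V_m − b) − a/V_m²
RT/(V_m − b) = (0.08206)(391)/(1.07 − 0.0320) = 32.085/1.0380 = 30.910 atm
a/V_m² = 1.36/(1.07)² = 1.1879 atm
P = 30.910 − 1.1879 = 29.72 atm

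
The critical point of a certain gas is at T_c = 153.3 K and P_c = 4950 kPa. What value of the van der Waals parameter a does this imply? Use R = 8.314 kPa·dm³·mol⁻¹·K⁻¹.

a ≈ 138.4 kPa·dm⁶/mol²

From T_c = 8a/(27Rb) and P_c = a/(27b²): a = 27 R² T_c²/(64 P_c).
a = 27×(8.314)²×(153.3)²/(64×4950) = 43859948/316800 = 138.4 kPa·dm⁶/mol²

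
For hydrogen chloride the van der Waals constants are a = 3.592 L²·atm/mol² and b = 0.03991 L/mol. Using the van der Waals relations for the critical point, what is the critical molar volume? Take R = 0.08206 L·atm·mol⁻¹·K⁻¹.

V_m,c ≈ 0.1197 L/mol

For a van der Waals gas, V_m,c = 3b.
V_m,c = 3×0.03991 = 0.1197 L/mol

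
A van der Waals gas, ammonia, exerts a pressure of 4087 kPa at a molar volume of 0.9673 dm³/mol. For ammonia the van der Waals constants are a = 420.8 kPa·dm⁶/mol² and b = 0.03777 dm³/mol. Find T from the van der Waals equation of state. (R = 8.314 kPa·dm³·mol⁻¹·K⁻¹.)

T ≈ 507.2 K

T = (P + a/V_m²)(V_m − b)/R
P + a/V_m² = 4087 + 420.8/(0.9673)² = 4536.7 kPa
V_m − b = 0.9673 − 0.03777 = 0.92953 dm³/mol
T = (4536.7)(0.92953)/8.314 = 507.2 K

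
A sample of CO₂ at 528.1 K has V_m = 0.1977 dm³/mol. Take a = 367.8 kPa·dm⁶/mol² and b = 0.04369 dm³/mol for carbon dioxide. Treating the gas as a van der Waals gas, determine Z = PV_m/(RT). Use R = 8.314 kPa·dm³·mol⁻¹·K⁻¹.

Z ≈ 0.8600

P = RT/(V_m − b) − a/V_m² = (8.314)(528.1)/(0.1977 − 0.04369) − 367.8/(0.1977)²
  = 4390.6/0.15401 − 9410.2 = 28509 − 9410.2 = 19099 kPa
Z = PV_m/(RT) = (19099)(0.1977)/((8.314)(528.1)) = 3775.9/4390.6 = 0.8600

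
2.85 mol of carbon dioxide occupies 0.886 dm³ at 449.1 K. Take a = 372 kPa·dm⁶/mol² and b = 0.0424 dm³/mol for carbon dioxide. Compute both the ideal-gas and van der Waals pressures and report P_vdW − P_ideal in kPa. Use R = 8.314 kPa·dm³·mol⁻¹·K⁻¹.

ΔP ≈ -1952 kPa

Ideal: P_ideal = nRT/V = (2.85)(8.314)(449.1)/0.886 = 12010.6 kPa
vdW: P = nRT/(V − nb) − a n²/V² = 10641.4/0.765160 − 3021.57/0.784996 = 13907.4 − 3849.15 = 10058.3 kPa
ΔP = 10058.3 − 12010.6 = -1952 kPa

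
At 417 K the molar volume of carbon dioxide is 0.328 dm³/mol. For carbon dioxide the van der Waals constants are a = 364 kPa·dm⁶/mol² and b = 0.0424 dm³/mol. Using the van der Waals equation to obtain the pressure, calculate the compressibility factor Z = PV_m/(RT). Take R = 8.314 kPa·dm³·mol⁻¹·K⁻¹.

Z ≈ 0.8284

P = RT/(V_m − b) − a/V_m² = (8.314)(417)/(0.328 − 0.0424) − 364/(0.328)²
  = 3466.9/0.28560 − 3383.4 = 12139 − 3383.4 = 8756 kPa
Z = PV_m/(RT) = (8756)(0.328)/((8.314)(417)) = 2872.0/3466.9 = 0.8284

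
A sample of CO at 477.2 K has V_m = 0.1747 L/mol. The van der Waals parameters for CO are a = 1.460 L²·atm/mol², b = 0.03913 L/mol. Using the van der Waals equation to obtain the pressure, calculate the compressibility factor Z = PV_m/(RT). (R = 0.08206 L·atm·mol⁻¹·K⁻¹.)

Z ≈ 1.075

P = RT/(V_m − b) − a/V_m² = (0.08206)(477.2)/(0.1747 − 0.03913) − 1.460/(0.1747)²
  = 39.159/0.13557 − 47.837 = 288.85 − 47.837 = 241.01 atm
Z = PV_m/(RT) = (241.01)(0.1747)/((0.08206)(477.2)) = 42.104/39.159 = 1.075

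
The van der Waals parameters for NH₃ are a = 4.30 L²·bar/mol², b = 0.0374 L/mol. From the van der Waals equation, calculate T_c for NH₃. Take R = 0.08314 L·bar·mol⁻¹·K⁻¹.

For a van der Waals gas, T_c = 8a/(27Rb).
T_c = 8×4.30/(27×0.08314×0.0374) = 34.400/0.083955 = 409.7 K

T_c ≈ 409.7 K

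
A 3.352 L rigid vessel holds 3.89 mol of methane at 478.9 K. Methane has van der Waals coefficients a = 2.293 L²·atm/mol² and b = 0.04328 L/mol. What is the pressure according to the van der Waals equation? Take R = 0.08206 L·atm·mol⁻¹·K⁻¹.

P = nRT/(V − nb) − a n²/V²
nRT/(V − nb) = (3.89)(0.08206)(478.9)/(3.352 − 3.89×0.04328) = 152.87/3.1836 = 48.018 atm
a n²/V² = (2.293)(3.89)²/(3.352)² = 3.0881 atm
P = 48.018 − 3.0881 = 44.93 atm

P ≈ 44.93 atm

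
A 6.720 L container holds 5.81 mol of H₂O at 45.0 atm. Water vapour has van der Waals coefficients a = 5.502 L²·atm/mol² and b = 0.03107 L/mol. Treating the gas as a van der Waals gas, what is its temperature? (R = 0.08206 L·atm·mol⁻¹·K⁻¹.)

T ≈ 673.6 K

T = (P + a n²/V²)(V − nb)/(nR)
P + a n²/V² = 45.0 + (5.502)(5.81)²/(6.720)² = 49.113 atm
V − nb = 6.720 − (5.81)(0.03107) = 6.5395 L
T = (49.113)(6.5395)/((5.81)(0.08206)) = 673.6 K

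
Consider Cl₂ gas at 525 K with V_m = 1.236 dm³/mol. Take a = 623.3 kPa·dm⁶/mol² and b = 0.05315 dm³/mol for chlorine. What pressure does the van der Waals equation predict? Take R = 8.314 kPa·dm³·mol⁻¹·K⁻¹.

P = RT/(V_m − b) − a/V_m²
RT/(V_m − b) = (8.314)(525)/(1.236 − 0.05315) = 4364.9/1.1829 = 3690.0 kPa
a/V_m² = 623.3/(1.236)² = 408.00 kPa
P = 3690.0 − 408.00 = 3282 kPa

P ≈ 3282 kPa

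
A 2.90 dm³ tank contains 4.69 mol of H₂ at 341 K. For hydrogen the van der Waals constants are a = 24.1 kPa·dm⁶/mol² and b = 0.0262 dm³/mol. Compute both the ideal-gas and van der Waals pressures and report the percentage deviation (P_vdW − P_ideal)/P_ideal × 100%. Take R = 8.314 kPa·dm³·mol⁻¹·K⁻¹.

3.05 %

Ideal: P_ideal = nRT/V = (4.69)(8.314)(341)/2.90 = 4585.00 kPa
vdW: P = nRT/(V − nb) − a n²/V² = 13296.5/2.77712 − 530.106/8.41000 = 4787.87 − 63.0328 = 4724.84 kPa
% deviation = (4724.84 − 4585.00)/4585.00 × 100% = 3.05%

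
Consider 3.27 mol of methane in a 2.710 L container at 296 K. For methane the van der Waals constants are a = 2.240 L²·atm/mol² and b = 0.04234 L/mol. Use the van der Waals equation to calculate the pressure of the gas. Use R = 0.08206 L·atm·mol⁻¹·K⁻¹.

P ≈ 27.63 atm

P = nRT/(V − nb) − a n²/V²
nRT/(V − nb) = (3.27)(0.08206)(296)/(2.710 − 3.27×0.04234) = 79.428/2.5715 = 30.888 atm
a n²/V² = (2.240)(3.27)²/(2.710)² = 3.2614 atm
P = 30.888 − 3.2614 = 27.63 atm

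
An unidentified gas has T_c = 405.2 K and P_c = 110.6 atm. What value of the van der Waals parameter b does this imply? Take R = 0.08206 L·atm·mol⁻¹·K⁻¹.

From T_c = 8a/(27Rb) and P_c = a/(27b²): b = R T_c/(8 P_c).
b = (0.08206)(405.2)/(8×110.6) = 33.251/884.80 = 0.03758 L/mol

b ≈ 0.03758 L/mol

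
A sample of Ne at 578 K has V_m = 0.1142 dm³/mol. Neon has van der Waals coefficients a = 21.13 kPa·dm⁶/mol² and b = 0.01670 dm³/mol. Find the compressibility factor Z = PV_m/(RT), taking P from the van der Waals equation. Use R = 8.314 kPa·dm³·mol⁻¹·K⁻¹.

Z ≈ 1.133

P = RT/(V_m − b) − a/V_m² = (8.314)(578)/(0.1142 − 0.01670) − 21.13/(0.1142)²
  = 4805.5/0.097500 − 1620.2 = 49287 − 1620.2 = 47667 kPa
Z = PV_m/(RT) = (47667)(0.1142)/((8.314)(578)) = 5443.6/4805.5 = 1.133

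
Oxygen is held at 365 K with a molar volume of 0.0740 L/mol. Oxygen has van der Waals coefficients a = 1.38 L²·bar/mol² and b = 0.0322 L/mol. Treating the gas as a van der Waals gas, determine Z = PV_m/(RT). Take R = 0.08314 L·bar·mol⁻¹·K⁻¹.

Z ≈ 1.156

P = RT/(V_m − b) − a/V_m² = (0.08314)(365)/(0.0740 − 0.0322) − 1.38/(0.0740)²
  = 30.346/0.041800 − 252.01 = 725.98 − 252.01 = 473.97 bar
Z = PV_m/(RT) = (473.97)(0.0740)/((0.08314)(365)) = 35.074/30.346 = 1.156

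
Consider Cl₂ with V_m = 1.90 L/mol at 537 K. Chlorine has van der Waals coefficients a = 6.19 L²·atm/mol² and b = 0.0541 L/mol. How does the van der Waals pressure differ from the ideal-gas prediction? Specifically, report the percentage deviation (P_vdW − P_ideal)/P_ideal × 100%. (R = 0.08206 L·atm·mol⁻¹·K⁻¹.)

-4.46 %

Ideal: P_ideal = RT/V_m = (0.08206)(537)/1.90 = 23.1927 atm
vdW: P = RT/(V_m − b) − a/V_m² = 44.0662/1.84590 − 6.19/3.61000 = 23.8725 − 1.71468 = 22.1578 atm
% deviation = (22.1578 − 23.1927)/23.1927 × 100% = -4.46%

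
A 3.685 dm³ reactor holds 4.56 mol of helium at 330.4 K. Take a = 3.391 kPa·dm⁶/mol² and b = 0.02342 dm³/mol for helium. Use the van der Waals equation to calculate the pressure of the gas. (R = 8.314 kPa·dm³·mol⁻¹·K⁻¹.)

P ≈ 3495 kPa

P = nRT/(V − nb) − a n²/V²
nRT/(V − nb) = (4.56)(8.314)(330.4)/(3.685 − 4.56×0.02342) = 12526/3.5782 = 3500.6 kPa
a n²/V² = (3.391)(4.56)²/(3.685)² = 5.1926 kPa
P = 3500.6 − 5.1926 = 3495 kPa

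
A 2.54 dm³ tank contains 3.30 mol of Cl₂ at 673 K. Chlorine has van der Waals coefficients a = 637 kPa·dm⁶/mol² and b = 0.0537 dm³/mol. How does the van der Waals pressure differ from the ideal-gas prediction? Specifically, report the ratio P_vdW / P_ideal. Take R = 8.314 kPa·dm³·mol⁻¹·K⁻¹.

Ideal: P_ideal = nRT/V = (3.30)(8.314)(673)/2.54 = 7269.51 kPa
vdW: P = nRT/(V − nb) − a n²/V² = 18464.6/2.36279 − 6936.93/6.45160 = 7814.74 − 1075.23 = 6739.51 kPa
Ratio = 6739.51/7269.51 = 0.9271

P_vdW / P_ideal ≈ 0.9271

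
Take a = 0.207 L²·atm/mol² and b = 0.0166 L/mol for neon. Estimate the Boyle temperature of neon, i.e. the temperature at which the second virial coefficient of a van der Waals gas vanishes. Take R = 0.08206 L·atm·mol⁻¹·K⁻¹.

For a van der Waals gas the second virial coefficient B₂ = b − a/(RT) vanishes at T_B = a/(Rb).
T_B = 0.207/(0.08206×0.0166) = 0.207/0.0013622 = 152.0 K

T_B ≈ 152.0 K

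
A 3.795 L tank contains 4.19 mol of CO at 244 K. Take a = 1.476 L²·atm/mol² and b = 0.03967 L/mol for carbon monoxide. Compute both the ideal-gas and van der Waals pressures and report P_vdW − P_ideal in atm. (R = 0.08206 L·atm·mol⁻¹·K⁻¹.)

Ideal: P_ideal = nRT/V = (4.19)(0.08206)(244)/3.795 = 22.1067 atm
vdW: P = nRT/(V − nb) − a n²/V² = 83.8949/3.62878 − 25.9128/14.4020 = 23.1193 − 1.79925 = 21.3201 atm
ΔP = 21.3201 − 22.1067 = -0.787 atm

ΔP ≈ -0.787 atm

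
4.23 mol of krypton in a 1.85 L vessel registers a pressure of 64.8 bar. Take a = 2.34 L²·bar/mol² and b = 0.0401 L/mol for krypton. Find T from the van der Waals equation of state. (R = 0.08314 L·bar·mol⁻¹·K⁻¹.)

T = (P + a n²/V²)(V − nb)/(nR)
P + a n²/V² = 64.8 + (2.34)(4.23)²/(1.85)² = 77.034 bar
V − nb = 1.85 − (4.23)(0.0401) = 1.6804 L
T = (77.034)(1.6804)/((4.23)(0.08314)) = 368.1 K

T ≈ 368.1 K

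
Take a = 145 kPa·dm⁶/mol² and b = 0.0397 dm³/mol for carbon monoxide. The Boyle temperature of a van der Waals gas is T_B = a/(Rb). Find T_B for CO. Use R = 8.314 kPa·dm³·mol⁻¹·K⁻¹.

T_B ≈ 439.3 K

For a van der Waals gas the second virial coefficient B₂ = b − a/(RT) vanishes at T_B = a/(Rb).
T_B = 145/(8.314×0.0397) = 145/0.33007 = 439.3 K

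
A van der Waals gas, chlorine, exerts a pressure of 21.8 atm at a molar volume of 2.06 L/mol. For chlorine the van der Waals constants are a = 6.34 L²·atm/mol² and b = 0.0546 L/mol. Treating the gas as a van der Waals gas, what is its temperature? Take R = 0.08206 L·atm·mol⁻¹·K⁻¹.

T ≈ 569.3 K

T = (P + a/V_m²)(V_m − b)/R
P + a/V_m² = 21.8 + 6.34/(2.06)² = 23.294 atm
V_m − b = 2.06 − 0.0546 = 2.0054 L/mol
T = (23.294)(2.0054)/0.08206 = 569.3 K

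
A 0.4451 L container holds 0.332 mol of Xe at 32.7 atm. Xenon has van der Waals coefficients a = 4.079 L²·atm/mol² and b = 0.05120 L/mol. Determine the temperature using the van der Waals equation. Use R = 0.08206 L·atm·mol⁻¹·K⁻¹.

T ≈ 549.5 K

T = (P + a n²/V²)(V − nb)/(nR)
P + a n²/V² = 32.7 + (4.079)(0.332)²/(0.4451)² = 34.969 atm
V − nb = 0.4451 − (0.332)(0.05120) = 0.42810 L
T = (34.969)(0.42810)/((0.332)(0.08206)) = 549.5 K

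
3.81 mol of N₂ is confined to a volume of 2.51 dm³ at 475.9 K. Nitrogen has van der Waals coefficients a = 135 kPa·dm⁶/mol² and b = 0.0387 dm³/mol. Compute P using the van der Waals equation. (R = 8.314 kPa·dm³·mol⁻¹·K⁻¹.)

P = nRT/(V − nb) − a n²/V²
nRT/(V − nb) = (3.81)(8.314)(475.9)/(2.51 − 3.81×0.0387) = 15075/2.3626 = 6380.7 kPa
a n²/V² = (135)(3.81)²/(2.51)² = 311.05 kPa
P = 6380.7 − 311.05 = 6070 kPa

P ≈ 6070 kPa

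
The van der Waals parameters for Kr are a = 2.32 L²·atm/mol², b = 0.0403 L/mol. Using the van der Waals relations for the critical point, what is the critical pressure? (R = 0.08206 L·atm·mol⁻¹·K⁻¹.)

For a van der Waals gas, P_c = a/(27b²).
P_c = 2.32/(27×(0.0403)²) = 2.32/0.043850 = 52.91 atm

P_c ≈ 52.91 atm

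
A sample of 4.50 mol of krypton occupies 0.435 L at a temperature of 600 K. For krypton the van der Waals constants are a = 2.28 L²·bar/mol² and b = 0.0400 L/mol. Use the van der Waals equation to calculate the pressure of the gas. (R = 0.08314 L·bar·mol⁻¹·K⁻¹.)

P ≈ 636.3 bar

P = nRT/(V − nb) − a n²/V²
nRT/(V − nb) = (4.50)(0.08314)(600)/(0.435 − 4.50×0.0400) = 224.48/0.25500 = 880.31 bar
a n²/V² = (2.28)(4.50)²/(0.435)² = 244.00 bar
P = 880.31 − 244.00 = 636.3 bar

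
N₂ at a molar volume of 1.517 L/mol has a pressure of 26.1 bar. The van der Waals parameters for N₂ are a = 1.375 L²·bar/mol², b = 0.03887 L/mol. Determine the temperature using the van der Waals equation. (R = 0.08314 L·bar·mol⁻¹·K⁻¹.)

T = (P + a/V_m²)(V_m − b)/R
P + a/V_m² = 26.1 + 1.375/(1.517)² = 26.697 bar
V_m − b = 1.517 − 0.03887 = 1.4781 L/mol
T = (26.697)(1.4781)/0.08314 = 474.6 K

T ≈ 474.6 K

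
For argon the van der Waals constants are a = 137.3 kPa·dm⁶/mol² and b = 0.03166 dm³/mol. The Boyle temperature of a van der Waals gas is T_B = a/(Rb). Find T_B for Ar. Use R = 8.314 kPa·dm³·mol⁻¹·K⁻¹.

T_B ≈ 521.6 K

For a van der Waals gas the second virial coefficient B₂ = b − a/(RT) vanishes at T_B = a/(Rb).
T_B = 137.3/(8.314×0.03166) = 137.3/0.26322 = 521.6 K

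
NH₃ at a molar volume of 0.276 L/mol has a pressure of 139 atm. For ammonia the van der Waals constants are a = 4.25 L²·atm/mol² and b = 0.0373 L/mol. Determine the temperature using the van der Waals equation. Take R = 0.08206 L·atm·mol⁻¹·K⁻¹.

T = (P + a/V_m²)(V_m − b)/R
P + a/V_m² = 139 + 4.25/(0.276)² = 194.79 atm
V_m − b = 0.276 − 0.0373 = 0.23870 L/mol
T = (194.79)(0.23870)/0.08206 = 566.6 K

T ≈ 566.6 K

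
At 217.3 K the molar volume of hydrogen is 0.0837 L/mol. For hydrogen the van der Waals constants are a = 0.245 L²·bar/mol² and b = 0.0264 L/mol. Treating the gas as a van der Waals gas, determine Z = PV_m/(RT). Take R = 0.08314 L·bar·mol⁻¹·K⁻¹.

P = RT/(V_m − b) − a/V_m² = (0.08314)(217.3)/(0.0837 − 0.0264) − 0.245/(0.0837)²
  = 18.066/0.057300 − 34.972 = 315.29 − 34.972 = 280.32 bar
Z = PV_m/(RT) = (280.32)(0.0837)/((0.08314)(217.3)) = 23.463/18.066 = 1.299

Z ≈ 1.299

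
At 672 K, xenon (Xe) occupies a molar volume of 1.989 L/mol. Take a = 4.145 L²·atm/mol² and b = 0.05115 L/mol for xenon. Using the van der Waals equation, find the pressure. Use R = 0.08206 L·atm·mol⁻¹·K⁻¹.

P = RT/(V_m − b) − a/V_m²
RT/(V_m − b) = (0.08206)(672)/(1.989 − 0.05115) = 55.144/1.9379 = 28.456 atm
a/V_m² = 4.145/(1.989)² = 1.0477 atm
P = 28.456 − 1.0477 = 27.41 atm

P ≈ 27.41 atm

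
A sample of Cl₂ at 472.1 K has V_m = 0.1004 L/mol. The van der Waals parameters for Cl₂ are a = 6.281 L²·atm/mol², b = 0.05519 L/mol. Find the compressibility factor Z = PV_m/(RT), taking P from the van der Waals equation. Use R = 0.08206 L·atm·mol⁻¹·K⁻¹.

P = RT/(V_m − b) − a/V_m² = (0.08206)(472.1)/(0.1004 − 0.05519) − 6.281/(0.1004)²
  = 38.741/0.045210 − 623.11 = 856.91 − 623.11 = 233.80 atm
Z = PV_m/(RT) = (233.80)(0.1004)/((0.08206)(472.1)) = 23.474/38.741 = 0.6059

Z ≈ 0.6059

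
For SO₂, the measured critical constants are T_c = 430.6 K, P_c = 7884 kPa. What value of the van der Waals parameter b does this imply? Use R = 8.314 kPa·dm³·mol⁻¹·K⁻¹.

From T_c = 8a/(27Rb) and P_c = a/(27b²): b = R T_c/(8 P_c).
b = (8.314)(430.6)/(8×7884) = 3580.0/63072 = 0.05676 dm³/mol

b ≈ 0.05676 dm³/mol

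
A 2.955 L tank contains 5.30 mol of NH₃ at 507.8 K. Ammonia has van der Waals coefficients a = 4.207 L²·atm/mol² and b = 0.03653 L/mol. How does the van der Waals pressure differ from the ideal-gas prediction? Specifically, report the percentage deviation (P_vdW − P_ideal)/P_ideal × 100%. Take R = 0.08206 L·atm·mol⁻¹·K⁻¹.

Ideal: P_ideal = nRT/V = (5.30)(0.08206)(507.8)/2.955 = 74.7382 atm
vdW: P = nRT/(V − nb) − a n²/V² = 220.851/2.76139 − 118.175/8.73203 = 79.9782 − 13.5335 = 66.4447 atm
% deviation = (66.4447 − 74.7382)/74.7382 × 100% = -11.10%

-11.10 %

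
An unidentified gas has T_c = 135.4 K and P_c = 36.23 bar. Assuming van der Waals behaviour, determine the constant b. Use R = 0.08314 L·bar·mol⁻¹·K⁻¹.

From T_c = 8a/(27Rb) and P_c = a/(27b²): b = R T_c/(8 P_c).
b = (0.08314)(135.4)/(8×36.23) = 11.257/289.84 = 0.03884 L/mol

b ≈ 0.03884 L/mol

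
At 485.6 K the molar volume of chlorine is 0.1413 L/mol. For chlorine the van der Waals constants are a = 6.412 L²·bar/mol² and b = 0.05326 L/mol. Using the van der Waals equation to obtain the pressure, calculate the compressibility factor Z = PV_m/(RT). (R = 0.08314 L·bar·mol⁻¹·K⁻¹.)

Z ≈ 0.4810

P = RT/(V_m − b) − a/V_m² = (0.08314)(485.6)/(0.1413 − 0.05326) − 6.412/(0.1413)²
  = 40.373/0.088040 − 321.15 = 458.58 − 321.15 = 137.43 bar
Z = PV_m/(RT) = (137.43)(0.1413)/((0.08314)(485.6)) = 19.419/40.373 = 0.4810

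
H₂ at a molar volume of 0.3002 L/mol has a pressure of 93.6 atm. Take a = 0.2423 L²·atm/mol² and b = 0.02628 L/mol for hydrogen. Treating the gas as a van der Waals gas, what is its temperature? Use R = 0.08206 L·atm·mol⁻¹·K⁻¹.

T = (P + a/V_m²)(V_m − b)/R
P + a/V_m² = 93.6 + 0.2423/(0.3002)² = 96.289 atm
V_m − b = 0.3002 − 0.02628 = 0.27392 L/mol
T = (96.289)(0.27392)/0.08206 = 321.4 K

T ≈ 321.4 K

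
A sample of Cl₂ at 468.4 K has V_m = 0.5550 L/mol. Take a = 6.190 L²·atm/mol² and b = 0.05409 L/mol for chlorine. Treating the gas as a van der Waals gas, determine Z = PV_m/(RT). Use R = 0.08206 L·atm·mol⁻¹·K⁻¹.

Z ≈ 0.8178

P = RT/(V_m − b) − a/V_m² = (0.08206)(468.4)/(0.5550 − 0.05409) − 6.190/(0.5550)²
  = 38.437/0.50091 − 20.096 = 76.734 − 20.096 = 56.638 atm
Z = PV_m/(RT) = (56.638)(0.5550)/((0.08206)(468.4)) = 31.434/38.437 = 0.8178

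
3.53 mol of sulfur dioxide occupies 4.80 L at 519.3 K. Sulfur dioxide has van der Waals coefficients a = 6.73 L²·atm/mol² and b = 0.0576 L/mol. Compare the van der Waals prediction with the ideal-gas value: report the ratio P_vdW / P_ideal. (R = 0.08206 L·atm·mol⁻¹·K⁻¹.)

Ideal: P_ideal = nRT/V = (3.53)(0.08206)(519.3)/4.80 = 31.3389 atm
vdW: P = nRT/(V − nb) − a n²/V² = 150.427/4.59667 − 83.8619/23.0400 = 32.7252 − 3.63984 = 29.0854 atm
Ratio = 29.0854/31.3389 = 0.9281

P_vdW / P_ideal ≈ 0.9281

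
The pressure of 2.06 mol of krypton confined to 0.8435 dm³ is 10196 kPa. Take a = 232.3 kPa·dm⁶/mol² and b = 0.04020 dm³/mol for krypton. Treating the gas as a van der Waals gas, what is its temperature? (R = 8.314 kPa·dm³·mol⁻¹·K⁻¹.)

T ≈ 514.4 K

T = (P + a n²/V²)(V − nb)/(nR)
P + a n²/V² = 10196 + (232.3)(2.06)²/(0.8435)² = 11582 kPa
V − nb = 0.8435 − (2.06)(0.04020) = 0.76069 dm³
T = (11582)(0.76069)/((2.06)(8.314)) = 514.4 K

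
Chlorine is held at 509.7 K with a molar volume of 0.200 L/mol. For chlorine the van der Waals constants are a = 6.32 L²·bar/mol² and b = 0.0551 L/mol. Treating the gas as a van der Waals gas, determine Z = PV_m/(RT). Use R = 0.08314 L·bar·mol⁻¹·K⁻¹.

Z ≈ 0.6346

P = RT/(V_m − b) − a/V_m² = (0.08314)(509.7)/(0.200 − 0.0551) − 6.32/(0.200)²
  = 42.376/0.14490 − 158.00 = 292.45 − 158.00 = 134.45 bar
Z = PV_m/(RT) = (134.45)(0.200)/((0.08314)(509.7)) = 26.890/42.376 = 0.6346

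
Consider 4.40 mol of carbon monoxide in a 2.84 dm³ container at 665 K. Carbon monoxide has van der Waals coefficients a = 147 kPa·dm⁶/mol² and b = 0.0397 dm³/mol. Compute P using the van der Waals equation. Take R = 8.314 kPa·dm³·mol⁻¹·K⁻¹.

P = nRT/(V − nb) − a n²/V²
nRT/(V − nb) = (4.40)(8.314)(665)/(2.84 − 4.40×0.0397) = 24327/2.6653 = 9127.3 kPa
a n²/V² = (147)(4.40)²/(2.84)² = 352.85 kPa
P = 9127.3 − 352.85 = 8774 kPa

P ≈ 8774 kPa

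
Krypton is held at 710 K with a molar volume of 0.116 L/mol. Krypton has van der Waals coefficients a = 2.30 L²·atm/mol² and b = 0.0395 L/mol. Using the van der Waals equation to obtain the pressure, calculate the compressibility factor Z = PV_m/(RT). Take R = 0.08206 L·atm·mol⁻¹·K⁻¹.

Z ≈ 1.176

P = RT/(V_m − b) − a/V_m² = (0.08206)(710)/(0.116 − 0.0395) − 2.30/(0.116)²
  = 58.263/0.076500 − 170.93 = 761.61 − 170.93 = 590.68 atm
Z = PV_m/(RT) = (590.68)(0.116)/((0.08206)(710)) = 68.519/58.263 = 1.176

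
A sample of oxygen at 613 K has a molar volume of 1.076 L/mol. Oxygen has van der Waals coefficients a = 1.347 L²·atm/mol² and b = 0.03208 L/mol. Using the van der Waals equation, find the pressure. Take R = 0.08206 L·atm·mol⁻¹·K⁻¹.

P = RT/(V_m − b) − a/V_m²
RT/(V_m − b) = (0.08206)(613)/(1.076 − 0.03208) = 50.303/1.0439 = 48.188 atm
a/V_m² = 1.347/(1.076)² = 1.1634 atm
P = 48.188 − 1.1634 = 47.02 atm

P ≈ 47.02 atm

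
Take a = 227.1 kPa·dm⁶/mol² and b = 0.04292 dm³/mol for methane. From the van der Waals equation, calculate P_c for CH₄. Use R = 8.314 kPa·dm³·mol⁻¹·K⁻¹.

P_c ≈ 4566 kPa

For a van der Waals gas, P_c = a/(27b²).
P_c = 227.1/(27×(0.04292)²) = 227.1/0.049737 = 4566 kPa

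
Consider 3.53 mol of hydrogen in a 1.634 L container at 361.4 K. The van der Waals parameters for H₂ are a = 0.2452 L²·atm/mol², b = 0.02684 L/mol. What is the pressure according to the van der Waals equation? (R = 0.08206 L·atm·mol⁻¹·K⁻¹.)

P ≈ 66.87 atm

P = nRT/(V − nb) − a n²/V²
nRT/(V − nb) = (3.53)(0.08206)(361.4)/(1.634 − 3.53×0.02684) = 104.69/1.5393 = 68.011 atm
a n²/V² = (0.2452)(3.53)²/(1.634)² = 1.1444 atm
P = 68.011 − 1.1444 = 66.87 atm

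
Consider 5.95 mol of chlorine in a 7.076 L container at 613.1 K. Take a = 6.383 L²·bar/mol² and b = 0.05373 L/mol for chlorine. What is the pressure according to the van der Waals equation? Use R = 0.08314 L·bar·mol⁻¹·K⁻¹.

P = nRT/(V − nb) − a n²/V²
nRT/(V − nb) = (5.95)(0.08314)(613.1)/(7.076 − 5.95×0.05373) = 303.29/6.7563 = 44.890 bar
a n²/V² = (6.383)(5.95)²/(7.076)² = 4.5132 bar
P = 44.890 − 4.5132 = 40.38 bar

P ≈ 40.38 bar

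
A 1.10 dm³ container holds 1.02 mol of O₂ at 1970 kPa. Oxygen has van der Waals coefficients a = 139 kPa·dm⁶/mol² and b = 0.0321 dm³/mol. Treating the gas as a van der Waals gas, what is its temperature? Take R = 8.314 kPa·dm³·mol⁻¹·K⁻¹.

T ≈ 263.0 K

T = (P + a n²/V²)(V − nb)/(nR)
P + a n²/V² = 1970 + (139)(1.02)²/(1.10)² = 2089.5 kPa
V − nb = 1.10 − (1.02)(0.0321) = 1.0673 dm³
T = (2089.5)(1.0673)/((1.02)(8.314)) = 263.0 K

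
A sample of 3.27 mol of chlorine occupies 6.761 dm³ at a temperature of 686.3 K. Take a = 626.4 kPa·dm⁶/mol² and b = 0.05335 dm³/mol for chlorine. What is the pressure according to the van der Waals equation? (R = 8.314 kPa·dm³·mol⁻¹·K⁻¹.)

P ≈ 2686 kPa

P = nRT/(V − nb) − a n²/V²
nRT/(V − nb) = (3.27)(8.314)(686.3)/(6.761 − 3.27×0.05335) = 18658/6.5865 = 2832.8 kPa
a n²/V² = (626.4)(3.27)²/(6.761)² = 146.53 kPa
P = 2832.8 − 146.53 = 2686 kPa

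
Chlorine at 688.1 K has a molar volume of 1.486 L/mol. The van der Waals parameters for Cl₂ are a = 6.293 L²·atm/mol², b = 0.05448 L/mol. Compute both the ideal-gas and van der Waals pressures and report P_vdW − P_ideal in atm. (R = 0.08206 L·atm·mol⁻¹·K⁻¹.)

Ideal: P_ideal = RT/V_m = (0.08206)(688.1)/1.486 = 37.9983 atm
vdW: P = RT/(V_m − b) − a/V_m² = 56.4655/1.43152 − 6.293/2.20820 = 39.4444 − 2.84983 = 36.5946 atm
ΔP = 36.5946 − 37.9983 = -1.404 atm

ΔP ≈ -1.404 atm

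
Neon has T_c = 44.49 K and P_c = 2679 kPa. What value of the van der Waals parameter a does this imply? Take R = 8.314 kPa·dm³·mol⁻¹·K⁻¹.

From T_c = 8a/(27Rb) and P_c = a/(27b²): a = 27 R² T_c²/(64 P_c).
a = 27×(8.314)²×(44.49)²/(64×2679) = 3694100/171456 = 21.55 kPa·dm⁶/mol²

a ≈ 21.55 kPa·dm⁶/mol²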